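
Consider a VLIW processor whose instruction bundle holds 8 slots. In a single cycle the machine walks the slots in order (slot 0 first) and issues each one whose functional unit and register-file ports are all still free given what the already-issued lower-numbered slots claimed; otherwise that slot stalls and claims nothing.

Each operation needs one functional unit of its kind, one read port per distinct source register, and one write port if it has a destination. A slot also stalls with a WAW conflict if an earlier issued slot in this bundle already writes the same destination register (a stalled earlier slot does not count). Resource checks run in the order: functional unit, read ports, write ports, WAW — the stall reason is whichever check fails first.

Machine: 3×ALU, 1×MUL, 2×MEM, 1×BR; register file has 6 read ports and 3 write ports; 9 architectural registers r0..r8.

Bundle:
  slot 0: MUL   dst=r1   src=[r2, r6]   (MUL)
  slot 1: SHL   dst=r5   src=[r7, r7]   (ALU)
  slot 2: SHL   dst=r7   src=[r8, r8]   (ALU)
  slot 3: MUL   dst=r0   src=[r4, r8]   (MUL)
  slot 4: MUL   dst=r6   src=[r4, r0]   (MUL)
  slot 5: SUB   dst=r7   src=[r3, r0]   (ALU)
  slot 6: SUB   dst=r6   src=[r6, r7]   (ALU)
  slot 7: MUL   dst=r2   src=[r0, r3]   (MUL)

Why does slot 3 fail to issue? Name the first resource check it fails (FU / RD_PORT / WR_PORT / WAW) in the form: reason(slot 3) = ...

#0 MUL src=r2,r6 dispatched  <A:3 Mu:0 Ld:2 B:1 rd:4 wr:2>
#1 ALU src=r7,r7 dispatched  <A:2 Mu:0 Ld:2 B:1 rd:3 wr:1>
#2 ALU src=r8,r8 dispatched  <A:1 Mu:0 Ld:2 B:1 rd:2 wr:0>
#3 MUL src=r4,r8 held:FU  <A:1 Mu:0 Ld:2 B:1 rd:2 wr:0>
#4 MUL src=r4,r0 held:FU  <A:1 Mu:0 Ld:2 B:1 rd:2 wr:0>
#5 ALU src=r3,r0 held:WR_PORT  <A:1 Mu:0 Ld:2 B:1 rd:2 wr:0>
#6 ALU src=r6,r7 held:WR_PORT  <A:1 Mu:0 Ld:2 B:1 rd:2 wr:0>
#7 MUL src=r0,r3 held:FU  <A:1 Mu:0 Ld:2 B:1 rd:2 wr:0>

reason(slot 3) = FU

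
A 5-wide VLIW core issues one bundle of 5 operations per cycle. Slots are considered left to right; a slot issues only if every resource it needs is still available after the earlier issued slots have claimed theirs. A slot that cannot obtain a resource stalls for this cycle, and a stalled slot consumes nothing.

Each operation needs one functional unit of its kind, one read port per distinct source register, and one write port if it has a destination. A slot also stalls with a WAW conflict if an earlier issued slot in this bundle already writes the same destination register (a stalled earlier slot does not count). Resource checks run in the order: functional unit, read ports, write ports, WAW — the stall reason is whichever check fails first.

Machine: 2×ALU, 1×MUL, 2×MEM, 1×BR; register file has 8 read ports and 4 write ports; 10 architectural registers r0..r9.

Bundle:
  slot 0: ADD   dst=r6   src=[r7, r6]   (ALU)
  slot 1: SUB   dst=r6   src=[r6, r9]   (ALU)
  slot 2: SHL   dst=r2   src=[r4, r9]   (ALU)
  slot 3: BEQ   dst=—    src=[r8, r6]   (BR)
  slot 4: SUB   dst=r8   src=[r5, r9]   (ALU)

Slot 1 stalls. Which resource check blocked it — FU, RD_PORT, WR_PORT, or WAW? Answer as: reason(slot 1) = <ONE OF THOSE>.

slot 0 (ALU): ISSUE — free A1,Mu1,Ld2,B1 rp6 wp3
slot 1 (ALU): stall WAW — free A1,Mu1,Ld2,B1 rp6 wp3
slot 2 (ALU): ISSUE — free A0,Mu1,Ld2,B1 rp4 wp2
slot 3 (BR): ISSUE — free A0,Mu1,Ld2,B0 rp2 wp2
slot 4 (ALU): stall FU — free A0,Mu1,Ld2,B0 rp2 wp2

reason(slot 1) = WAW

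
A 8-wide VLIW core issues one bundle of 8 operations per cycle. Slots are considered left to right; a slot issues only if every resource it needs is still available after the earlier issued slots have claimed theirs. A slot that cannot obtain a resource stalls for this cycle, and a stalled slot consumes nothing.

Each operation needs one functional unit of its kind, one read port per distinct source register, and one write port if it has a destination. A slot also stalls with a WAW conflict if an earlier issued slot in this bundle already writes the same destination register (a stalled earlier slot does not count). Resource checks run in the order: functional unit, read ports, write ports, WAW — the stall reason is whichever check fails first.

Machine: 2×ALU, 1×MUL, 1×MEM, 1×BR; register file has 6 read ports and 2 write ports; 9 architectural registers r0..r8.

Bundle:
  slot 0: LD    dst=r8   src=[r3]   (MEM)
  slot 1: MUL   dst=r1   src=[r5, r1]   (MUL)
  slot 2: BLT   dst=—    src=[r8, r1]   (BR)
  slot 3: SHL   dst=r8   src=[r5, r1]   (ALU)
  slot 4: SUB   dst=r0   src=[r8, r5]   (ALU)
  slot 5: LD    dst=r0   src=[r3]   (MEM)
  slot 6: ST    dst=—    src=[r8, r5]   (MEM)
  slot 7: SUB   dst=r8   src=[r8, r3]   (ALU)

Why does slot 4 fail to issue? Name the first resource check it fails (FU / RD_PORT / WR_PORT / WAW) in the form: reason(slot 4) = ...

  0. MEM→r8 ⇒ go  {2A/1Mu/0Ld/1B | 5r 1w}
  1. MUL→r1 ⇒ go  {2A/0Mu/0Ld/1B | 3r 0w}
  2. BR ⇒ go  {2A/0Mu/0Ld/0B | 1r 0w}
  3. ALU→r8 ⇒ no(RD_PORT)  {2A/0Mu/0Ld/0B | 1r 0w}
  4. ALU→r0 ⇒ no(RD_PORT)  {2A/0Mu/0Ld/0B | 1r 0w}
  5. MEM→r0 ⇒ no(FU)  {2A/0Mu/0Ld/0B | 1r 0w}
  6. MEM ⇒ no(FU)  {2A/0Mu/0Ld/0B | 1r 0w}
  7. ALU→r8 ⇒ no(RD_PORT)  {2A/0Mu/0Ld/0B | 1r 0w}

reason(slot 4) = RD_PORT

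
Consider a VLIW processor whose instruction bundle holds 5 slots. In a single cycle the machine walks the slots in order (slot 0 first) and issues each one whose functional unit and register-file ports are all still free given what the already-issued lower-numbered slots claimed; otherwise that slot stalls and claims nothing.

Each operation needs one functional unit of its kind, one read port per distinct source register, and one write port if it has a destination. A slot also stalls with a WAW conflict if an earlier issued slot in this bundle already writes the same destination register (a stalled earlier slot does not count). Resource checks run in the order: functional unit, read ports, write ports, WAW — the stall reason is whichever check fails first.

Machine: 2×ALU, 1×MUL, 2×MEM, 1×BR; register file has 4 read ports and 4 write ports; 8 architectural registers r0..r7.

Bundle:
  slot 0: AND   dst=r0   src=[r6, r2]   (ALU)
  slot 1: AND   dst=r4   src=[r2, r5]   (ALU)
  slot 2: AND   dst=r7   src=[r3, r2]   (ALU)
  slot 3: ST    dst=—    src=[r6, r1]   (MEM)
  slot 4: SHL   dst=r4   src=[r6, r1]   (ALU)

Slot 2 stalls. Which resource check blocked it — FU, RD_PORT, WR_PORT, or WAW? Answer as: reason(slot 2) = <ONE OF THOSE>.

slot 0 (ALU): ISSUE — free A1,Mu1,Ld2,B1 rp2 wp3
slot 1 (ALU): ISSUE — free A0,Mu1,Ld2,B1 rp0 wp2
slot 2 (ALU): stall FU — free A0,Mu1,Ld2,B1 rp0 wp2
slot 3 (MEM): stall RD_PORT — free A0,Mu1,Ld2,B1 rp0 wp2
slot 4 (ALU): stall FU — free A0,Mu1,Ld2,B1 rp0 wp2

reason(slot 2) = FU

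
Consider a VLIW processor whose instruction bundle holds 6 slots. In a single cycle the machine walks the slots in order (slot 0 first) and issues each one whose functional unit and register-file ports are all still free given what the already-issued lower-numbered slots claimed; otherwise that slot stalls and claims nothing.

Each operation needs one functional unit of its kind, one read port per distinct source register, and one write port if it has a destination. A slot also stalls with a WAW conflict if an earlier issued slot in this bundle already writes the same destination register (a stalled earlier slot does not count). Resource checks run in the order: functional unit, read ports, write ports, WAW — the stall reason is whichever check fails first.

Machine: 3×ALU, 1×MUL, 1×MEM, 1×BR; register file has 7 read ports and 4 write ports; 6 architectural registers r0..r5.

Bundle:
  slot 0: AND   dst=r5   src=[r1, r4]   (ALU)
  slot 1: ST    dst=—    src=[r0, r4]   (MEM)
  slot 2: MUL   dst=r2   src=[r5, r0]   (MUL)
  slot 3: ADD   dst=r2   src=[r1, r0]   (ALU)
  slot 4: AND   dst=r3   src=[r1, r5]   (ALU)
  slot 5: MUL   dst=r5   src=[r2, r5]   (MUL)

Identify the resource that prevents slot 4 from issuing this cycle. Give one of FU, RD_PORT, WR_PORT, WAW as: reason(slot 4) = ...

reason(slot 4) = RD_PORT

slot 0 (ALU): ISSUE — free A2,Mu1,Ld1,B1 rp5 wp3
slot 1 (MEM): ISSUE — free A2,Mu1,Ld0,B1 rp3 wp3
slot 2 (MUL): ISSUE — free A2,Mu0,Ld0,B1 rp1 wp2
slot 3 (ALU): stall RD_PORT — free A2,Mu0,Ld0,B1 rp1 wp2
slot 4 (ALU): stall RD_PORT — free A2,Mu0,Ld0,B1 rp1 wp2
slot 5 (MUL): stall FU — free A2,Mu0,Ld0,B1 rp1 wp2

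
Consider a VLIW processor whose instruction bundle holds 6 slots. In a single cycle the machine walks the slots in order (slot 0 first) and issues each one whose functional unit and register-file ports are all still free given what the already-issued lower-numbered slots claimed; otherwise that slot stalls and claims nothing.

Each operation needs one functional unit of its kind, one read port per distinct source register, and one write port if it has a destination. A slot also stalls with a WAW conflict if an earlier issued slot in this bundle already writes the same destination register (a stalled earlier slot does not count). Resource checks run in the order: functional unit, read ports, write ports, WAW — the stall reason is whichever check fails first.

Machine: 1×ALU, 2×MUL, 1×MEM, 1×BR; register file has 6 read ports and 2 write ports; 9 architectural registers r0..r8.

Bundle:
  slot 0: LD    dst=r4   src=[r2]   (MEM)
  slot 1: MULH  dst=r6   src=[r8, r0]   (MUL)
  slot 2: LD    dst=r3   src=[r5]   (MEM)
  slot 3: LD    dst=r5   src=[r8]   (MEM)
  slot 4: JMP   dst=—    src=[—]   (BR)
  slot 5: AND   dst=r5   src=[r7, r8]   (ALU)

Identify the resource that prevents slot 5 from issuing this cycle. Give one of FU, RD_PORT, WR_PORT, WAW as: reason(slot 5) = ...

  0. MEM→r4 ⇒ go  {1A/2Mu/0Ld/1B | 5r 1w}
  1. MUL→r6 ⇒ go  {1A/1Mu/0Ld/1B | 3r 0w}
  2. MEM→r3 ⇒ no(FU)  {1A/1Mu/0Ld/1B | 3r 0w}
  3. MEM→r5 ⇒ no(FU)  {1A/1Mu/0Ld/1B | 3r 0w}
  4. BR ⇒ go  {1A/1Mu/0Ld/0B | 3r 0w}
  5. ALU→r5 ⇒ no(WR_PORT)  {1A/1Mu/0Ld/0B | 3r 0w}

reason(slot 5) = WR_PORT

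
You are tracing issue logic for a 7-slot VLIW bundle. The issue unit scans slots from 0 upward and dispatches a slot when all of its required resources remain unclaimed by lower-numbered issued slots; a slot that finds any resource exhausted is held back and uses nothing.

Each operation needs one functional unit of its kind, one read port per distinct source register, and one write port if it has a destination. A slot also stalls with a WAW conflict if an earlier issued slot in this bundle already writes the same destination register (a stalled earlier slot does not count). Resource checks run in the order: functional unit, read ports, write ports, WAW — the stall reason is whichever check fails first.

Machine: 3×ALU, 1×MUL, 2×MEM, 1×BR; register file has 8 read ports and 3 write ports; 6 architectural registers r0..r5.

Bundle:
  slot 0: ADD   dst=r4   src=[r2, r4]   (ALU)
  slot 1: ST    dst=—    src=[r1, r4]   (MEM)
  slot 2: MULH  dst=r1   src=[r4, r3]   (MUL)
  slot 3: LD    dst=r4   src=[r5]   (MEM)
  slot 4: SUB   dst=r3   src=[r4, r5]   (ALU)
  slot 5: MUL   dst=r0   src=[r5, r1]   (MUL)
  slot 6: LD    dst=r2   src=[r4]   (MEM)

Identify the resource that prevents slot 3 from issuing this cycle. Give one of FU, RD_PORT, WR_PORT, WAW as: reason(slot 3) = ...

reason(slot 3) = WAW

[0] ALU needs rd=2 wr=1: ok; after: ALU=2 MUL=1 MEM=2 BR=1, R=6, W=2
[1] MEM needs rd=2 wr=0: ok; after: ALU=2 MUL=1 MEM=1 BR=1, R=4, W=2
[2] MUL needs rd=2 wr=1: ok; after: ALU=2 MUL=0 MEM=1 BR=1, R=2, W=1
[3] MEM needs rd=1 wr=1: WAW; after: ALU=2 MUL=0 MEM=1 BR=1, R=2, W=1
[4] ALU needs rd=2 wr=1: ok; after: ALU=1 MUL=0 MEM=1 BR=1, R=0, W=0
[5] MUL needs rd=2 wr=1: FU; after: ALU=1 MUL=0 MEM=1 BR=1, R=0, W=0
[6] MEM needs rd=1 wr=1: RD_PORT; after: ALU=1 MUL=0 MEM=1 BR=1, R=0, W=0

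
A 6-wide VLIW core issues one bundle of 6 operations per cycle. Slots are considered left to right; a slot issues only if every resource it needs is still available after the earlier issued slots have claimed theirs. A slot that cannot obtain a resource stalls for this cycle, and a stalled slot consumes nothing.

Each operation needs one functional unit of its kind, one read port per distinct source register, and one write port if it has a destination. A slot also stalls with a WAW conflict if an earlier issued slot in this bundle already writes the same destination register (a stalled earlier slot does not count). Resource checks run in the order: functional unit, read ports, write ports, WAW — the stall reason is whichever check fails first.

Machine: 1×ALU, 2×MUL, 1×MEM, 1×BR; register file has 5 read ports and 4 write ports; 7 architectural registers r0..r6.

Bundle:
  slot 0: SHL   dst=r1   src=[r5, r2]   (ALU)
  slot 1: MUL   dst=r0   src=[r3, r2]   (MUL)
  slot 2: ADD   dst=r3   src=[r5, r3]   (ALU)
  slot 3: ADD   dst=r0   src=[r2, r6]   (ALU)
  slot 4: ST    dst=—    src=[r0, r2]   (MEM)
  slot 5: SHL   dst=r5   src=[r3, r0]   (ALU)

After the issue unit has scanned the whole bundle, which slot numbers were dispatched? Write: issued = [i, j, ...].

  0. ALU→r1 ⇒ go  {0A/2Mu/1Ld/1B | 3r 3w}
  1. MUL→r0 ⇒ go  {0A/1Mu/1Ld/1B | 1r 2w}
  2. ALU→r3 ⇒ no(FU)  {0A/1Mu/1Ld/1B | 1r 2w}
  3. ALU→r0 ⇒ no(FU)  {0A/1Mu/1Ld/1B | 1r 2w}
  4. MEM ⇒ no(RD_PORT)  {0A/1Mu/1Ld/1B | 1r 2w}
  5. ALU→r5 ⇒ no(FU)  {0A/1Mu/1Ld/1B | 1r 2w}

issued = [0, 1]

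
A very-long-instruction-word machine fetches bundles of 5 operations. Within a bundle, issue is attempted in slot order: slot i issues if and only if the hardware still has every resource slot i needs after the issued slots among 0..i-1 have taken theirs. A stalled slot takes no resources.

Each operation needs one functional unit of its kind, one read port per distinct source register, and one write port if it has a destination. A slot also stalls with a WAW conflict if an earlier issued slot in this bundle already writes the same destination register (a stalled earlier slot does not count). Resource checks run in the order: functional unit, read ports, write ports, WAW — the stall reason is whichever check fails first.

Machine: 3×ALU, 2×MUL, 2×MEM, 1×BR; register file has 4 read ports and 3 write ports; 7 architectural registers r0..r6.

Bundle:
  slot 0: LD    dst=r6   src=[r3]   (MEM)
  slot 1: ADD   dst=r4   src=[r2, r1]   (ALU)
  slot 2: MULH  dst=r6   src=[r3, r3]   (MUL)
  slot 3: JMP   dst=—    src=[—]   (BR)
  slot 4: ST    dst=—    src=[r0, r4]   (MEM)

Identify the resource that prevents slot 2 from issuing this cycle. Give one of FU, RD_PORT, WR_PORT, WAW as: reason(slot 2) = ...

(0) want 1×MEM +1rd +1wr — yes → AL3|MU2|ME1|BR1|rd3|wr2
(1) want 1×ALU +2rd +1wr — yes → AL2|MU2|ME1|BR1|rd1|wr1
(2) want 1×MUL +1rd +1wr — WAW → AL2|MU2|ME1|BR1|rd1|wr1
(3) want 1×BR +0rd +0wr — yes → AL2|MU2|ME1|BR0|rd1|wr1
(4) want 1×MEM +2rd +0wr — RD_PORT → AL2|MU2|ME1|BR0|rd1|wr1

reason(slot 2) = WAW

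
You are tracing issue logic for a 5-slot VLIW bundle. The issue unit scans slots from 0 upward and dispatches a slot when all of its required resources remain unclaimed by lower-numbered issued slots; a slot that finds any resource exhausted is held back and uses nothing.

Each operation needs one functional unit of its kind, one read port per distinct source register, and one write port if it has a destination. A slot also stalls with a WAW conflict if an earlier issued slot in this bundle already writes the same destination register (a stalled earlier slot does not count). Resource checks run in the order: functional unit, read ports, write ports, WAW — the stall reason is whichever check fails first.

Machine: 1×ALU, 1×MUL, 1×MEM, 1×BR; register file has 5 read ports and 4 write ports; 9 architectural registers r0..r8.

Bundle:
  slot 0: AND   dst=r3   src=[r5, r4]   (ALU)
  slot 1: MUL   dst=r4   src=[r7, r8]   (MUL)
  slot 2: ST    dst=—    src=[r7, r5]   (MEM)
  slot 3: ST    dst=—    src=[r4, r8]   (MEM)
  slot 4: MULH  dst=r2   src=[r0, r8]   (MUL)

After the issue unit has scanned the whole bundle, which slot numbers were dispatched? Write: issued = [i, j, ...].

#0 ALU src=r5,r4 dispatched  <A:0 Mu:1 Ld:1 B:1 rd:3 wr:3>
#1 MUL src=r7,r8 dispatched  <A:0 Mu:0 Ld:1 B:1 rd:1 wr:2>
#2 MEM src=r7,r5 held:RD_PORT  <A:0 Mu:0 Ld:1 B:1 rd:1 wr:2>
#3 MEM src=r4,r8 held:RD_PORT  <A:0 Mu:0 Ld:1 B:1 rd:1 wr:2>
#4 MUL src=r0,r8 held:FU  <A:0 Mu:0 Ld:1 B:1 rd:1 wr:2>

issued = [0, 1]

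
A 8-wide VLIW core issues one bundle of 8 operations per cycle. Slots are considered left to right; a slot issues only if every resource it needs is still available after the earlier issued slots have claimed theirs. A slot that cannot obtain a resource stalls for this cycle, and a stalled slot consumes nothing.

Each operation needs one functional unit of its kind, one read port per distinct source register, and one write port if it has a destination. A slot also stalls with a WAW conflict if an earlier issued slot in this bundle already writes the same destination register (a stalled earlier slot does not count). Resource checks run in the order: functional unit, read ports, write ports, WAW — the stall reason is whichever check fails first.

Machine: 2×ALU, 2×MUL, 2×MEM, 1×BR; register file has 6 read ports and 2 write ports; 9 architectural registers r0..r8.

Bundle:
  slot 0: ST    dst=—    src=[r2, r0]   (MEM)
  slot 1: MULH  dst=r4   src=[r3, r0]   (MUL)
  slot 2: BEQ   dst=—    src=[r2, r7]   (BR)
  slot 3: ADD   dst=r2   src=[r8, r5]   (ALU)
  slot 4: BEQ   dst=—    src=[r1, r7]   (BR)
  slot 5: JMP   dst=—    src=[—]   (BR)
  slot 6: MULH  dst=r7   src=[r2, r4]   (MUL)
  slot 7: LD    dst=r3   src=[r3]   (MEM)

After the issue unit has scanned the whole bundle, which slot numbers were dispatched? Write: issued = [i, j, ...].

issued = [0, 1, 2]

  0. MEM ⇒ go  {2A/2Mu/1Ld/1B | 4r 2w}
  1. MUL→r4 ⇒ go  {2A/1Mu/1Ld/1B | 2r 1w}
  2. BR ⇒ go  {2A/1Mu/1Ld/0B | 0r 1w}
  3. ALU→r2 ⇒ no(RD_PORT)  {2A/1Mu/1Ld/0B | 0r 1w}
  4. BR ⇒ no(FU)  {2A/1Mu/1Ld/0B | 0r 1w}
  5. BR ⇒ no(FU)  {2A/1Mu/1Ld/0B | 0r 1w}
  6. MUL→r7 ⇒ no(RD_PORT)  {2A/1Mu/1Ld/0B | 0r 1w}
  7. MEM→r3 ⇒ no(RD_PORT)  {2A/1Mu/1Ld/0B | 0r 1w}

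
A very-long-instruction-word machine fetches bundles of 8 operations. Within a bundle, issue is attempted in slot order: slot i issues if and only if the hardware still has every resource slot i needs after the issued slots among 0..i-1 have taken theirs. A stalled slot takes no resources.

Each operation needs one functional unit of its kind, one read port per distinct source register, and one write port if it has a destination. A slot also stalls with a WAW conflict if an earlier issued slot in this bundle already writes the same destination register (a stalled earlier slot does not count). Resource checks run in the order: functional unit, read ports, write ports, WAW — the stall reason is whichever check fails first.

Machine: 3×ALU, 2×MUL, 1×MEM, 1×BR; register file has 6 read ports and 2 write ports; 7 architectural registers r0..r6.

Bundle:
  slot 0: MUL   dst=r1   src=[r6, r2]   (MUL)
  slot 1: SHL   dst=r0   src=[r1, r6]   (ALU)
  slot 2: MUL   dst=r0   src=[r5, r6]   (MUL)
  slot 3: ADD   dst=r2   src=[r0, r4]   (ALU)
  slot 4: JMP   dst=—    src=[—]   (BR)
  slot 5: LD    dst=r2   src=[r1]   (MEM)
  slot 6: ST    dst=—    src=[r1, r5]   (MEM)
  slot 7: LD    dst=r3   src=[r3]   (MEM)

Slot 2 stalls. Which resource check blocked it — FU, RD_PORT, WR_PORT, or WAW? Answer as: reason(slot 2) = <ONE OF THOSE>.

reason(slot 2) = WR_PORT

(0) want 1×MUL +2rd +1wr — yes → AL3|MU1|ME1|BR1|rd4|wr1
(1) want 1×ALU +2rd +1wr — yes → AL2|MU1|ME1|BR1|rd2|wr0
(2) want 1×MUL +2rd +1wr — WR_PORT → AL2|MU1|ME1|BR1|rd2|wr0
(3) want 1×ALU +2rd +1wr — WR_PORT → AL2|MU1|ME1|BR1|rd2|wr0
(4) want 1×BR +0rd +0wr — yes → AL2|MU1|ME1|BR0|rd2|wr0
(5) want 1×MEM +1rd +1wr — WR_PORT → AL2|MU1|ME1|BR0|rd2|wr0
(6) want 1×MEM +2rd +0wr — yes → AL2|MU1|ME0|BR0|rd0|wr0
(7) want 1×MEM +1rd +1wr — FU → AL2|MU1|ME0|BR0|rd0|wr0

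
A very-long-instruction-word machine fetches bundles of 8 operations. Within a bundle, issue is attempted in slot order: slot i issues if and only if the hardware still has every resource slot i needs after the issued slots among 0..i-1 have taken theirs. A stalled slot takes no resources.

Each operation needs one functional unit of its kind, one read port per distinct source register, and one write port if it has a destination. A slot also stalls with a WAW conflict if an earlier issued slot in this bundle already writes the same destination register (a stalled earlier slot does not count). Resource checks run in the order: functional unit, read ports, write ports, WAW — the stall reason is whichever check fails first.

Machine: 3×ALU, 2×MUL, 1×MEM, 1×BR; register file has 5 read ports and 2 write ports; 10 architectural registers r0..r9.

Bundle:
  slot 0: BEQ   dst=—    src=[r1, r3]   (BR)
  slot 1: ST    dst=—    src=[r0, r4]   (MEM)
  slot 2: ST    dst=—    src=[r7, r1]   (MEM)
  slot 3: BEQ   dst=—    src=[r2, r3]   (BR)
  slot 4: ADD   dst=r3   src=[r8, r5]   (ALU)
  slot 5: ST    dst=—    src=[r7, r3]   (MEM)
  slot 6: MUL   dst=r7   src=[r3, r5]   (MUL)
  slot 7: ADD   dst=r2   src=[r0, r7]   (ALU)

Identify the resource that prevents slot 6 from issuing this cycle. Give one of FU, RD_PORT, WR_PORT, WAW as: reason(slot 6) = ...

slot 0 (BR): ISSUE — free A3,Mu2,Ld1,B0 rp3 wp2
slot 1 (MEM): ISSUE — free A3,Mu2,Ld0,B0 rp1 wp2
slot 2 (MEM): stall FU — free A3,Mu2,Ld0,B0 rp1 wp2
slot 3 (BR): stall FU — free A3,Mu2,Ld0,B0 rp1 wp2
slot 4 (ALU): stall RD_PORT — free A3,Mu2,Ld0,B0 rp1 wp2
slot 5 (MEM): stall FU — free A3,Mu2,Ld0,B0 rp1 wp2
slot 6 (MUL): stall RD_PORT — free A3,Mu2,Ld0,B0 rp1 wp2
slot 7 (ALU): stall RD_PORT — free A3,Mu2,Ld0,B0 rp1 wp2

reason(slot 6) = RD_PORT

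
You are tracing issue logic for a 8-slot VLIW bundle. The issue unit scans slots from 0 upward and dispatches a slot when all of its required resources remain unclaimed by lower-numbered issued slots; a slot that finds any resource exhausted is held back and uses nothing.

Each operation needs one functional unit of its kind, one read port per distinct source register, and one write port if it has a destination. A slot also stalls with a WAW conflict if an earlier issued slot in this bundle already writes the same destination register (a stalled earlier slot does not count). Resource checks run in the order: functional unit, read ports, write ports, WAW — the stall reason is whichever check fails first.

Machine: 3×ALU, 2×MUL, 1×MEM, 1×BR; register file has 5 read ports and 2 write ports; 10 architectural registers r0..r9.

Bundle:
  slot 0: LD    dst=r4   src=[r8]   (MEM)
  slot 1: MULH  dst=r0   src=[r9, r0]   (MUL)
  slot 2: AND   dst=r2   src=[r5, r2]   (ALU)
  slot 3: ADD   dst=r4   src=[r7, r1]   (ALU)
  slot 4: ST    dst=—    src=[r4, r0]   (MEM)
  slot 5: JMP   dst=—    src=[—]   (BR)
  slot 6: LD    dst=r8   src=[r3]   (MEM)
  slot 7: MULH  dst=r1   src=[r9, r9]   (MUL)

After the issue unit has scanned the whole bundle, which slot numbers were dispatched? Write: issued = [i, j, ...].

issued = [0, 1, 5]

[0] MEM needs rd=1 wr=1: ok; after: ALU=3 MUL=2 MEM=0 BR=1, R=4, W=1
[1] MUL needs rd=2 wr=1: ok; after: ALU=3 MUL=1 MEM=0 BR=1, R=2, W=0
[2] ALU needs rd=2 wr=1: WR_PORT; after: ALU=3 MUL=1 MEM=0 BR=1, R=2, W=0
[3] ALU needs rd=2 wr=1: WR_PORT; after: ALU=3 MUL=1 MEM=0 BR=1, R=2, W=0
[4] MEM needs rd=2 wr=0: FU; after: ALU=3 MUL=1 MEM=0 BR=1, R=2, W=0
[5] BR needs rd=0 wr=0: ok; after: ALU=3 MUL=1 MEM=0 BR=0, R=2, W=0
[6] MEM needs rd=1 wr=1: FU; after: ALU=3 MUL=1 MEM=0 BR=0, R=2, W=0
[7] MUL needs rd=1 wr=1: WR_PORT; after: ALU=3 MUL=1 MEM=0 BR=0, R=2, W=0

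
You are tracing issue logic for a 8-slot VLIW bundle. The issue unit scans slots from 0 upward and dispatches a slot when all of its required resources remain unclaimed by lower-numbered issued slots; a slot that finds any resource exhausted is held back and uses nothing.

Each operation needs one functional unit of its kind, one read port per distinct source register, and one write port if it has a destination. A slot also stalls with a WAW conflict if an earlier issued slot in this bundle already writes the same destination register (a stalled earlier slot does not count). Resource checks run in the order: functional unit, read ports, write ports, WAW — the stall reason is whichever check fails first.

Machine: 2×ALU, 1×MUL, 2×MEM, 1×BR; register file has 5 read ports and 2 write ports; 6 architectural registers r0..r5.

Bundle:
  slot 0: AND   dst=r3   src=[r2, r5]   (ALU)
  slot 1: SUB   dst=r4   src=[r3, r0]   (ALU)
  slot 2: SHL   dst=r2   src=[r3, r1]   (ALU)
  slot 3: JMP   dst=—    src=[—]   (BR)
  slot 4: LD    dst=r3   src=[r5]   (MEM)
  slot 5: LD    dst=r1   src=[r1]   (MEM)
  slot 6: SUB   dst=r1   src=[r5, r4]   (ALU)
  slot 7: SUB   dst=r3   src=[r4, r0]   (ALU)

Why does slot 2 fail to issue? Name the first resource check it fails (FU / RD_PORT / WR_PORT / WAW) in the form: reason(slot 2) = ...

slot 0 (ALU): ISSUE — free A1,Mu1,Ld2,B1 rp3 wp1
slot 1 (ALU): ISSUE — free A0,Mu1,Ld2,B1 rp1 wp0
slot 2 (ALU): stall FU — free A0,Mu1,Ld2,B1 rp1 wp0
slot 3 (BR): ISSUE — free A0,Mu1,Ld2,B0 rp1 wp0
slot 4 (MEM): stall WR_PORT — free A0,Mu1,Ld2,B0 rp1 wp0
slot 5 (MEM): stall WR_PORT — free A0,Mu1,Ld2,B0 rp1 wp0
slot 6 (ALU): stall FU — free A0,Mu1,Ld2,B0 rp1 wp0
slot 7 (ALU): stall FU — free A0,Mu1,Ld2,B0 rp1 wp0

reason(slot 2) = FU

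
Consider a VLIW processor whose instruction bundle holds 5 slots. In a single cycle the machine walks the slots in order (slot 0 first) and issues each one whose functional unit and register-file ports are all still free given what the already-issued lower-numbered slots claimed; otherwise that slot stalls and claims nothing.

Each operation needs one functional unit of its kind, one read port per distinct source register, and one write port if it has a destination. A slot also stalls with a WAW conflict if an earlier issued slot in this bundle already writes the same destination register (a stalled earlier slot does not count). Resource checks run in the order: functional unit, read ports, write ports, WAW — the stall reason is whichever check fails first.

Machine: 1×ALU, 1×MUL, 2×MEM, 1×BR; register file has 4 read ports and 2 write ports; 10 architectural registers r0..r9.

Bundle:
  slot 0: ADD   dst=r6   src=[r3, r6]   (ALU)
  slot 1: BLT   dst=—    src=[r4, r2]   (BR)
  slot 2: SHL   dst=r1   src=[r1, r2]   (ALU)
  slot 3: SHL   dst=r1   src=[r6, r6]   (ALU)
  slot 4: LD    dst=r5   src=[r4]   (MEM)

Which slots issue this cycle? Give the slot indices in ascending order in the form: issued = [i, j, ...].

  0. ALU→r6 ⇒ go  {0A/1Mu/2Ld/1B | 2r 1w}
  1. BR ⇒ go  {0A/1Mu/2Ld/0B | 0r 1w}
  2. ALU→r1 ⇒ no(FU)  {0A/1Mu/2Ld/0B | 0r 1w}
  3. ALU→r1 ⇒ no(FU)  {0A/1Mu/2Ld/0B | 0r 1w}
  4. MEM→r5 ⇒ no(RD_PORT)  {0A/1Mu/2Ld/0B | 0r 1w}

issued = [0, 1]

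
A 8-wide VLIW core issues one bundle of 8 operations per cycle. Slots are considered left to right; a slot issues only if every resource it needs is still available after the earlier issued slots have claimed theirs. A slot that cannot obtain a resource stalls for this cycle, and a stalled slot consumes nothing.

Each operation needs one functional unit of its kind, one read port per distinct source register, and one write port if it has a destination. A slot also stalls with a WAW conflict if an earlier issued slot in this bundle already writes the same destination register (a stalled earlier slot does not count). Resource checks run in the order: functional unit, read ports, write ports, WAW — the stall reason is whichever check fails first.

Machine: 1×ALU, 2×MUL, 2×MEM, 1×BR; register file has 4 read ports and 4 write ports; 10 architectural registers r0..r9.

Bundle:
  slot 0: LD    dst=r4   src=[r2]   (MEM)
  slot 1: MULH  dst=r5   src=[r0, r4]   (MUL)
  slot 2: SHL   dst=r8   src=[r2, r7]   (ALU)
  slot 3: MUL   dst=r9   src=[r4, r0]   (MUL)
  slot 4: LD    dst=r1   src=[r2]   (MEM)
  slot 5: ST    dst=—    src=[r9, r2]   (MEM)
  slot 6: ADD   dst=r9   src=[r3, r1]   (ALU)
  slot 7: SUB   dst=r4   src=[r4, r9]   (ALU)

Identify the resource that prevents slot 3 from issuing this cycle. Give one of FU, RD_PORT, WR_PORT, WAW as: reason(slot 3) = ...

reason(slot 3) = RD_PORT

(0) want 1×MEM +1rd +1wr — yes → AL1|MU2|ME1|BR1|rd3|wr3
(1) want 1×MUL +2rd +1wr — yes → AL1|MU1|ME1|BR1|rd1|wr2
(2) want 1×ALU +2rd +1wr — RD_PORT → AL1|MU1|ME1|BR1|rd1|wr2
(3) want 1×MUL +2rd +1wr — RD_PORT → AL1|MU1|ME1|BR1|rd1|wr2
(4) want 1×MEM +1rd +1wr — yes → AL1|MU1|ME0|BR1|rd0|wr1
(5) want 1×MEM +2rd +0wr — FU → AL1|MU1|ME0|BR1|rd0|wr1
(6) want 1×ALU +2rd +1wr — RD_PORT → AL1|MU1|ME0|BR1|rd0|wr1
(7) want 1×ALU +2rd +1wr — RD_PORT → AL1|MU1|ME0|BR1|rd0|wr1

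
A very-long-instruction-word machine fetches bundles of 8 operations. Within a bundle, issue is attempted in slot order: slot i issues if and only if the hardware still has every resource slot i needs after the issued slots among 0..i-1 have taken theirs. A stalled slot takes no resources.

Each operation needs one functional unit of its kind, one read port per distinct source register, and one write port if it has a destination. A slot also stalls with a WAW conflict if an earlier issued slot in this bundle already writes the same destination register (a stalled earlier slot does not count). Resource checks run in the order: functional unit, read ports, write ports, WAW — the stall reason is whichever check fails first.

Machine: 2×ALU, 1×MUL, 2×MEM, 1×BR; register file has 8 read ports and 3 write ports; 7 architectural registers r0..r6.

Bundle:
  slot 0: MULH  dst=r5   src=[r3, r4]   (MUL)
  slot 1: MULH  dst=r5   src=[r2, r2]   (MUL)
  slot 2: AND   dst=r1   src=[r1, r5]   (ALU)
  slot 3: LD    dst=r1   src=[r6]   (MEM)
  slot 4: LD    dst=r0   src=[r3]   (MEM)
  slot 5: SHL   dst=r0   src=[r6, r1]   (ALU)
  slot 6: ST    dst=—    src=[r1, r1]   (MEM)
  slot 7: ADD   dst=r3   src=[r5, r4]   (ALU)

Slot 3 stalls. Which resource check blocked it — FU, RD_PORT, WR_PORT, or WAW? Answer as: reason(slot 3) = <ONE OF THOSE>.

  0. MUL→r5 ⇒ go  {2A/0Mu/2Ld/1B | 6r 2w}
  1. MUL→r5 ⇒ no(FU)  {2A/0Mu/2Ld/1B | 6r 2w}
  2. ALU→r1 ⇒ go  {1A/0Mu/2Ld/1B | 4r 1w}
  3. MEM→r1 ⇒ no(WAW)  {1A/0Mu/2Ld/1B | 4r 1w}
  4. MEM→r0 ⇒ go  {1A/0Mu/1Ld/1B | 3r 0w}
  5. ALU→r0 ⇒ no(WR_PORT)  {1A/0Mu/1Ld/1B | 3r 0w}
  6. MEM ⇒ go  {1A/0Mu/0Ld/1B | 2r 0w}
  7. ALU→r3 ⇒ no(WR_PORT)  {1A/0Mu/0Ld/1B | 2r 0w}

reason(slot 3) = WAW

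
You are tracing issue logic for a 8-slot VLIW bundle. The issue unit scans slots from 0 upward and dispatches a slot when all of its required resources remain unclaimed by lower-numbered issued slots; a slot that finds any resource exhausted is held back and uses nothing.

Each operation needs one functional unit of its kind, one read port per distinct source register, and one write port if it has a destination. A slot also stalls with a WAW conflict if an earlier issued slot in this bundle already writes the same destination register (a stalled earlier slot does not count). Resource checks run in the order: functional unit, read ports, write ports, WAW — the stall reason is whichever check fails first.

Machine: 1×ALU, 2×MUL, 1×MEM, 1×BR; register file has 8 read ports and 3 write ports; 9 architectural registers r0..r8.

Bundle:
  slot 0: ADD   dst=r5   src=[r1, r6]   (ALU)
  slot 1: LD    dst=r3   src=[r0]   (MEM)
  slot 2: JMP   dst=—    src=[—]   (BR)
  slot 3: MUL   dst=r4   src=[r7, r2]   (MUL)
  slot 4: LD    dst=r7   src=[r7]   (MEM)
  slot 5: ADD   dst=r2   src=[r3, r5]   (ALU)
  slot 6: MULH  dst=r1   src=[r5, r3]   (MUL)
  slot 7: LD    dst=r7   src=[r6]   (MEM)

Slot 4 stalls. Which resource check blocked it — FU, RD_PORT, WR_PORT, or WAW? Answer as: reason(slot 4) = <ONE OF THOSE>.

reason(slot 4) = FU

  0. ALU→r5 ⇒ go  {0A/2Mu/1Ld/1B | 6r 2w}
  1. MEM→r3 ⇒ go  {0A/2Mu/0Ld/1B | 5r 1w}
  2. BR ⇒ go  {0A/2Mu/0Ld/0B | 5r 1w}
  3. MUL→r4 ⇒ go  {0A/1Mu/0Ld/0B | 3r 0w}
  4. MEM→r7 ⇒ no(FU)  {0A/1Mu/0Ld/0B | 3r 0w}
  5. ALU→r2 ⇒ no(FU)  {0A/1Mu/0Ld/0B | 3r 0w}
  6. MUL→r1 ⇒ no(WR_PORT)  {0A/1Mu/0Ld/0B | 3r 0w}
  7. MEM→r7 ⇒ no(FU)  {0A/1Mu/0Ld/0B | 3r 0w}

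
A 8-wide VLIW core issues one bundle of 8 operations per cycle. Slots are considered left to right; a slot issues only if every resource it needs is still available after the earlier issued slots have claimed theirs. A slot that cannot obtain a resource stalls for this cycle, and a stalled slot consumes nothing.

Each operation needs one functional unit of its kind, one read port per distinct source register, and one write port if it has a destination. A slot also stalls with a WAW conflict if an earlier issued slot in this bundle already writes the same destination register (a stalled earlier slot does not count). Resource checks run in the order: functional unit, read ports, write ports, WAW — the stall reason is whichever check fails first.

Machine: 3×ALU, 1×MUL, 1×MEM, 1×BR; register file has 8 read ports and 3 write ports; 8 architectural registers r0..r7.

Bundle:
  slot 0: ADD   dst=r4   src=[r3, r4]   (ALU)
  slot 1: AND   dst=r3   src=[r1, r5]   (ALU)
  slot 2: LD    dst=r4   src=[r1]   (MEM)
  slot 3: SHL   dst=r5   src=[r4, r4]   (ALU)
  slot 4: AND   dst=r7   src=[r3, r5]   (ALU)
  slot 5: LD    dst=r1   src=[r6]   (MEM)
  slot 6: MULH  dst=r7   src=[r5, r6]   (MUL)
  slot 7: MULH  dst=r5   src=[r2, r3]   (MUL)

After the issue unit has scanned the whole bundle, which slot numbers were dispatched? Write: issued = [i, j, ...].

  0. ALU→r4 ⇒ go  {2A/1Mu/1Ld/1B | 6r 2w}
  1. ALU→r3 ⇒ go  {1A/1Mu/1Ld/1B | 4r 1w}
  2. MEM→r4 ⇒ no(WAW)  {1A/1Mu/1Ld/1B | 4r 1w}
  3. ALU→r5 ⇒ go  {0A/1Mu/1Ld/1B | 3r 0w}
  4. ALU→r7 ⇒ no(FU)  {0A/1Mu/1Ld/1B | 3r 0w}
  5. MEM→r1 ⇒ no(WR_PORT)  {0A/1Mu/1Ld/1B | 3r 0w}
  6. MUL→r7 ⇒ no(WR_PORT)  {0A/1Mu/1Ld/1B | 3r 0w}
  7. MUL→r5 ⇒ no(WR_PORT)  {0A/1Mu/1Ld/1B | 3r 0w}

issued = [0, 1, 3]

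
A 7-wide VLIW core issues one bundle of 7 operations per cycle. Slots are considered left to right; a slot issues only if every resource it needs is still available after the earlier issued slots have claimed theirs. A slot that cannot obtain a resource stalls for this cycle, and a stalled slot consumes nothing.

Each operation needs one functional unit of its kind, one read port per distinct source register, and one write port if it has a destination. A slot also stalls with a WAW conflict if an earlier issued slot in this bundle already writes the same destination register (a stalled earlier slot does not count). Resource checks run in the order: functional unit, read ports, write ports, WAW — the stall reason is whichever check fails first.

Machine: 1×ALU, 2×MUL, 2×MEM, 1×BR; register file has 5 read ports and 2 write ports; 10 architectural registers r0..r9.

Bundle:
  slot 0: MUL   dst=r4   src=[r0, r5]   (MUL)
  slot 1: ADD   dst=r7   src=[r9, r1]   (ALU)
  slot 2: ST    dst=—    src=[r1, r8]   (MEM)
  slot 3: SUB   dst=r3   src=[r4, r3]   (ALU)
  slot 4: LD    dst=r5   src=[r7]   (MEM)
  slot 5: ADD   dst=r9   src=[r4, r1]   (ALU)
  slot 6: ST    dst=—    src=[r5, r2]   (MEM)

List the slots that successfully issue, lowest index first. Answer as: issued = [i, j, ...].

issued = [0, 1]

[0] MUL needs rd=2 wr=1: ok; after: ALU=1 MUL=1 MEM=2 BR=1, R=3, W=1
[1] ALU needs rd=2 wr=1: ok; after: ALU=0 MUL=1 MEM=2 BR=1, R=1, W=0
[2] MEM needs rd=2 wr=0: RD_PORT; after: ALU=0 MUL=1 MEM=2 BR=1, R=1, W=0
[3] ALU needs rd=2 wr=1: FU; after: ALU=0 MUL=1 MEM=2 BR=1, R=1, W=0
[4] MEM needs rd=1 wr=1: WR_PORT; after: ALU=0 MUL=1 MEM=2 BR=1, R=1, W=0
[5] ALU needs rd=2 wr=1: FU; after: ALU=0 MUL=1 MEM=2 BR=1, R=1, W=0
[6] MEM needs rd=2 wr=0: RD_PORT; after: ALU=0 MUL=1 MEM=2 BR=1, R=1, W=0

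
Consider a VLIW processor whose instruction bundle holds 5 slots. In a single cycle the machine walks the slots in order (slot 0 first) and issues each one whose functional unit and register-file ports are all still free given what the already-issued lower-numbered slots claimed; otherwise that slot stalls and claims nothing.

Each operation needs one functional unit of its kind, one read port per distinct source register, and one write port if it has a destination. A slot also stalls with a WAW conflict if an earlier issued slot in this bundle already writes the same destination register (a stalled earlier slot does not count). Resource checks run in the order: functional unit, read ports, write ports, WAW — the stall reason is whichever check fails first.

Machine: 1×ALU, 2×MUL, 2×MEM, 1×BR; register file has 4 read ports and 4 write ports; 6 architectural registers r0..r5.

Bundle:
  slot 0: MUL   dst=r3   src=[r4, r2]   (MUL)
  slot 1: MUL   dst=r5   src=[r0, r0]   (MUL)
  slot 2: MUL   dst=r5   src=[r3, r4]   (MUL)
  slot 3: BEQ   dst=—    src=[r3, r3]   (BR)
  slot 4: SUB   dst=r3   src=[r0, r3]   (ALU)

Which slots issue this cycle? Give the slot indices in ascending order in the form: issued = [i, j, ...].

  0. MUL→r3 ⇒ go  {1A/1Mu/2Ld/1B | 2r 3w}
  1. MUL→r5 ⇒ go  {1A/0Mu/2Ld/1B | 1r 2w}
  2. MUL→r5 ⇒ no(FU)  {1A/0Mu/2Ld/1B | 1r 2w}
  3. BR ⇒ go  {1A/0Mu/2Ld/0B | 0r 2w}
  4. ALU→r3 ⇒ no(RD_PORT)  {1A/0Mu/2Ld/0B | 0r 2w}

issued = [0, 1, 3]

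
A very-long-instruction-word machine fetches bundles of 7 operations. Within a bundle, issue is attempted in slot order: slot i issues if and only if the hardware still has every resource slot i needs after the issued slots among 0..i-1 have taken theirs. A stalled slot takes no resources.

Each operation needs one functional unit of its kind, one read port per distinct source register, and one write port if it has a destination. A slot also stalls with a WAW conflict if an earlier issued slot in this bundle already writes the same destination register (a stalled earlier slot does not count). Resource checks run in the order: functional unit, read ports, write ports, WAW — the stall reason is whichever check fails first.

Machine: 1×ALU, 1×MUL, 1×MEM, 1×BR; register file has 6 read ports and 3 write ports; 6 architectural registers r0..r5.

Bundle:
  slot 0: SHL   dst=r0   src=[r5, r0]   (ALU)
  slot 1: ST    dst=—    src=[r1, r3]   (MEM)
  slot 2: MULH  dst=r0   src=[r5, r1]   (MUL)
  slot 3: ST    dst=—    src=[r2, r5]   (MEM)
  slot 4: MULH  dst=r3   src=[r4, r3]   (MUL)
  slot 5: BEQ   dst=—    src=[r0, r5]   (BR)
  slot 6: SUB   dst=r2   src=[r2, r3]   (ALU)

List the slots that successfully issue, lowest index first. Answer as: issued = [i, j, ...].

issued = [0, 1, 4]

  0. ALU→r0 ⇒ go  {0A/1Mu/1Ld/1B | 4r 2w}
  1. MEM ⇒ go  {0A/1Mu/0Ld/1B | 2r 2w}
  2. MUL→r0 ⇒ no(WAW)  {0A/1Mu/0Ld/1B | 2r 2w}
  3. MEM ⇒ no(FU)  {0A/1Mu/0Ld/1B | 2r 2w}
  4. MUL→r3 ⇒ go  {0A/0Mu/0Ld/1B | 0r 1w}
  5. BR ⇒ no(RD_PORT)  {0A/0Mu/0Ld/1B | 0r 1w}
  6. ALU→r2 ⇒ no(FU)  {0A/0Mu/0Ld/1B | 0r 1w}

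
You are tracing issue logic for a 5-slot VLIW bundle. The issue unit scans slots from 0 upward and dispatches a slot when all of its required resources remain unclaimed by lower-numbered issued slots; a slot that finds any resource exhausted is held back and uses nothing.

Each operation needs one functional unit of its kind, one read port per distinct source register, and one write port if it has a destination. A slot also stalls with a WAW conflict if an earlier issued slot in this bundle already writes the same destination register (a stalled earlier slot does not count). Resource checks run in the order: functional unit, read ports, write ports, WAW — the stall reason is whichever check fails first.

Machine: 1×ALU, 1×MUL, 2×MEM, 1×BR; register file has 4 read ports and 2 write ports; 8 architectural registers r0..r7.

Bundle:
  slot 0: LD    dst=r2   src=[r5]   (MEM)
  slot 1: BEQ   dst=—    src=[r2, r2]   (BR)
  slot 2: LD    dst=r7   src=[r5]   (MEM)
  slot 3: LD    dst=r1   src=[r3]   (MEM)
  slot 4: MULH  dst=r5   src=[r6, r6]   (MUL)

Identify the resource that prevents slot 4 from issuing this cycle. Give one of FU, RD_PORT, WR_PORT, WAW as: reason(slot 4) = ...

reason(slot 4) = WR_PORT

[0] MEM needs rd=1 wr=1: ok; after: ALU=1 MUL=1 MEM=1 BR=1, R=3, W=1
[1] BR needs rd=1 wr=0: ok; after: ALU=1 MUL=1 MEM=1 BR=0, R=2, W=1
[2] MEM needs rd=1 wr=1: ok; after: ALU=1 MUL=1 MEM=0 BR=0, R=1, W=0
[3] MEM needs rd=1 wr=1: FU; after: ALU=1 MUL=1 MEM=0 BR=0, R=1, W=0
[4] MUL needs rd=1 wr=1: WR_PORT; after: ALU=1 MUL=1 MEM=0 BR=0, R=1, W=0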